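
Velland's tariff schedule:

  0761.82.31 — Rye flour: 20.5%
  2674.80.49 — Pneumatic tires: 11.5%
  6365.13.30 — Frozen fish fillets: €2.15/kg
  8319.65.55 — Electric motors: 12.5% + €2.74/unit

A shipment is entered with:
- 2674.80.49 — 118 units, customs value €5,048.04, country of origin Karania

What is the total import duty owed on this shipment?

Line 1 (2674.80.49, Karania, 118 units, €5,048.04):
Base rate for 2674.80.49 is 11.5%.
Duty = €5,048.04 × 11.5% = €580.52.

€580.52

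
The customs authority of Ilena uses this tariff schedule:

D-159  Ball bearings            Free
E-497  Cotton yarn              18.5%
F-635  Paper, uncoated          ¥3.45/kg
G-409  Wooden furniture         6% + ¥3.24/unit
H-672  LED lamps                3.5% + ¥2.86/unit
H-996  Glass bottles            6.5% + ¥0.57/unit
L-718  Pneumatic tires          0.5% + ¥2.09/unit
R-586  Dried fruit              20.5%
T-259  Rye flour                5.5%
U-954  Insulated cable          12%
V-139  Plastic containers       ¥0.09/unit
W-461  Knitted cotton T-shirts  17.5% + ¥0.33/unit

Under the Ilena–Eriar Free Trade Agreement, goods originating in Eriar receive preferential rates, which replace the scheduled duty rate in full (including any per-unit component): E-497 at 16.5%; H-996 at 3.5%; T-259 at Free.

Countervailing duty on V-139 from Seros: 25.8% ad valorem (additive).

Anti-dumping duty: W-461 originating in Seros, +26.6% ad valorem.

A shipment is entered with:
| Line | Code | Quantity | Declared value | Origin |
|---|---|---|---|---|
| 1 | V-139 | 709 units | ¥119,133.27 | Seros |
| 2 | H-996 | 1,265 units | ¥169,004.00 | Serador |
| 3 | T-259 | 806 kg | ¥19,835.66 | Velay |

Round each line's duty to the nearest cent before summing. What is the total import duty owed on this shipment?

¥43,597.46

Line 1 (V-139, Seros, 709 units, ¥119,133.27):
Base rate for V-139 is ¥0.09/unit.
Additional duty on V-139 from Seros: +25.8% ad valorem. Applied ad valorem rate = 25.8%.
Duty = ¥119,133.27 × 25.8% + 709 × ¥0.09 = ¥30,800.19.
Line 2 (H-996, Serador, 1,265 units, ¥169,004.00):
Base rate for H-996 is 6.5% + ¥0.57/unit.
H-996 has an FTA preferential rate, but origin Serador is not Eriar; base rate stands.
Duty = ¥169,004.00 × 6.5% + 1,265 × ¥0.57 = ¥11,706.31.
Line 3 (T-259, Velay, 806 kg, ¥19,835.66):
Base rate for T-259 is 5.5%.
T-259 has an FTA preferential rate, but origin Velay is not Eriar; base rate stands.
Duty = ¥19,835.66 × 5.5% = ¥1,090.96.
Total = ¥30,800.19 + ¥11,706.31 + ¥1,090.96 = ¥43,597.46.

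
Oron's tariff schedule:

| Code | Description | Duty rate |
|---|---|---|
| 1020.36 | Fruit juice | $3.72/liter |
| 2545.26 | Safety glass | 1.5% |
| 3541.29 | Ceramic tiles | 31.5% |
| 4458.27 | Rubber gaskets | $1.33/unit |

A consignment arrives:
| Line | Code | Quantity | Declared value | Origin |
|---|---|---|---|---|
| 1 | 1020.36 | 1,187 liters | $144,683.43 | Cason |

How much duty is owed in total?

$4,415.64

Line 1 (1020.36, Cason, 1,187 liters, $144,683.43):
Base rate for 1020.36 is $3.72/liter.
Duty = 1,187 × $3.72 = $4,415.64.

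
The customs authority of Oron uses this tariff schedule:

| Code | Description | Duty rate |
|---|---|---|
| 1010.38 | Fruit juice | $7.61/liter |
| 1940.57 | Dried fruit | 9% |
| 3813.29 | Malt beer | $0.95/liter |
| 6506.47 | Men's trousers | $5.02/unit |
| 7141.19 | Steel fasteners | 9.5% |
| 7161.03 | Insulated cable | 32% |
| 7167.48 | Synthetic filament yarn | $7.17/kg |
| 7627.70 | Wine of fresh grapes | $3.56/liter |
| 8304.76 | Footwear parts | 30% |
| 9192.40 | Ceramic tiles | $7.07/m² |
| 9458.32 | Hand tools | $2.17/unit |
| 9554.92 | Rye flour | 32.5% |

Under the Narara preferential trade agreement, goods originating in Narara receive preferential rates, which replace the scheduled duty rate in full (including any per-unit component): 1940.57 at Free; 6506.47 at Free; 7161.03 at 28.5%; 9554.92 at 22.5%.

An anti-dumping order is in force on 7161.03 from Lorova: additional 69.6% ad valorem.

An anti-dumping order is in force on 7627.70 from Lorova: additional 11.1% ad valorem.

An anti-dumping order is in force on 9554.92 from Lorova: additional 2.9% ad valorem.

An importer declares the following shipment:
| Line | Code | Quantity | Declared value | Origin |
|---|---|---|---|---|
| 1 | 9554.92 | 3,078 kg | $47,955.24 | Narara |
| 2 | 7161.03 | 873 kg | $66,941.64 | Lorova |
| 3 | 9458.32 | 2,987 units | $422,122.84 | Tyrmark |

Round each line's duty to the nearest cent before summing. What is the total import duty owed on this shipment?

Line 1 (9554.92, Narara, 3,078 kg, $47,955.24):
Base rate for 9554.92 is 32.5%.
Origin Narara qualifies under the Oron–Narara agreement and 9554.92 is covered: preferential rate 22.5% applies instead.
The additional-duty order on 9554.92 targets Lorova, not Narara; it does not apply.
Duty = $47,955.24 × 22.5% = $10,789.93.
Line 2 (7161.03, Lorova, 873 kg, $66,941.64):
Base rate for 7161.03 is 32%.
7161.03 has an FTA preferential rate, but origin Lorova is not Narara; base rate stands.
Additional duty on 7161.03 from Lorova: +69.6%. Applied ad valorem rate: 32% + 69.6% = 101.6%.
Duty = $66,941.64 × 101.6% = $68,012.71.
Line 3 (9458.32, Tyrmark, 2,987 units, $422,122.84):
Base rate for 9458.32 is $2.17/unit.
Duty = 2,987 × $2.17 = $6,481.79.
Total = $10,789.93 + $68,012.71 + $6,481.79 = $85,284.43.

$85,284.43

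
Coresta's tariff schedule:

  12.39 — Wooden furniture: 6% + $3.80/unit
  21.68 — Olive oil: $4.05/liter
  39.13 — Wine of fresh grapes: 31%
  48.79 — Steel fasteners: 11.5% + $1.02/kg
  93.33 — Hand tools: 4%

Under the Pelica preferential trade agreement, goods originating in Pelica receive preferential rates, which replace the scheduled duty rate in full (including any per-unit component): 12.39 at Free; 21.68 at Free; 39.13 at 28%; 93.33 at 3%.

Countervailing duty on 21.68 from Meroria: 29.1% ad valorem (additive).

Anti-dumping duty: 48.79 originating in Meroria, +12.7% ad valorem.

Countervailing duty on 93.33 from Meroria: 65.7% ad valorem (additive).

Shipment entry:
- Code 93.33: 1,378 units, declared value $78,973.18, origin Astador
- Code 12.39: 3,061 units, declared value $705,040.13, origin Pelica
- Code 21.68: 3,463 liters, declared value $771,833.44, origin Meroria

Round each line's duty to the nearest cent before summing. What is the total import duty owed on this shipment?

Line 1 (93.33, Astador, 1,378 units, $78,973.18):
Base rate for 93.33 is 4%.
93.33 has an FTA preferential rate, but origin Astador is not Pelica; base rate stands.
The additional-duty order on 93.33 targets Meroria, not Astador; it does not apply.
Duty = $78,973.18 × 4% = $3,158.93.
Line 2 (12.39, Pelica, 3,061 units, $705,040.13):
Base rate for 12.39 is 6% + $3.80/unit.
Origin Pelica qualifies under the Coresta–Pelica agreement and 12.39 is covered: preferential rate Free applies instead.
Duty = $705,040.13 × 0% = $0.00.
Line 3 (21.68, Meroria, 3,463 liters, $771,833.44):
Base rate for 21.68 is $4.05/liter.
21.68 has an FTA preferential rate, but origin Meroria is not Pelica; base rate stands.
Additional duty on 21.68 from Meroria: +29.1% ad valorem. Applied ad valorem rate = 29.1%.
Duty = $771,833.44 × 29.1% + 3,463 × $4.05 = $238,628.68.
Total = $3,158.93 + $0.00 + $238,628.68 = $241,787.61.

$241,787.61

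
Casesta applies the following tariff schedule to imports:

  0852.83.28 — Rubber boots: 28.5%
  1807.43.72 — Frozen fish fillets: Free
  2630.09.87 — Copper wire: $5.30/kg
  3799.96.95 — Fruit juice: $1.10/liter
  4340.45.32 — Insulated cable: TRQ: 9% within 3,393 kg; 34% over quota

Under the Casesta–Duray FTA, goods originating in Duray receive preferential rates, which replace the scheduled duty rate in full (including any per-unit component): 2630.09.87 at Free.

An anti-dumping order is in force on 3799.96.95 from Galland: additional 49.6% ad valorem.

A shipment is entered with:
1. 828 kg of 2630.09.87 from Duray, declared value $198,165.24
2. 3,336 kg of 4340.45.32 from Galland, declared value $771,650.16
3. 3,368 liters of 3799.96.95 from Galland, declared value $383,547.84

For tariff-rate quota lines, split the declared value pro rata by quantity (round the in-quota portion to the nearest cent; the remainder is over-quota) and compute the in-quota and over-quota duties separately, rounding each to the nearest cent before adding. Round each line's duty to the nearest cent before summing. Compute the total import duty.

$263,393.04

Line 1 (2630.09.87, Duray, 828 kg, $198,165.24):
Base rate for 2630.09.87 is $5.30/kg.
Origin Duray qualifies under the Casesta–Duray agreement and 2630.09.87 is covered: preferential rate Free applies instead.
Duty = $198,165.24 × 0% = $0.00.
Line 2 (4340.45.32, Galland, 3,336 kg, $771,650.16):
Code 4340.45.32 is under a tariff-rate quota (threshold 3,393 kg). Quantity 3,336 kg is within the quota, so the in-quota rate 9% applies to the full value.
Duty = $771,650.16 × 9% = $69,448.51.
Line 3 (3799.96.95, Galland, 3,368 liters, $383,547.84):
Base rate for 3799.96.95 is $1.10/liter.
Additional duty on 3799.96.95 from Galland: +49.6% ad valorem. Applied ad valorem rate = 49.6%.
Duty = $383,547.84 × 49.6% + 3,368 × $1.10 = $193,944.53.
Total = $0.00 + $69,448.51 + $193,944.53 = $263,393.04.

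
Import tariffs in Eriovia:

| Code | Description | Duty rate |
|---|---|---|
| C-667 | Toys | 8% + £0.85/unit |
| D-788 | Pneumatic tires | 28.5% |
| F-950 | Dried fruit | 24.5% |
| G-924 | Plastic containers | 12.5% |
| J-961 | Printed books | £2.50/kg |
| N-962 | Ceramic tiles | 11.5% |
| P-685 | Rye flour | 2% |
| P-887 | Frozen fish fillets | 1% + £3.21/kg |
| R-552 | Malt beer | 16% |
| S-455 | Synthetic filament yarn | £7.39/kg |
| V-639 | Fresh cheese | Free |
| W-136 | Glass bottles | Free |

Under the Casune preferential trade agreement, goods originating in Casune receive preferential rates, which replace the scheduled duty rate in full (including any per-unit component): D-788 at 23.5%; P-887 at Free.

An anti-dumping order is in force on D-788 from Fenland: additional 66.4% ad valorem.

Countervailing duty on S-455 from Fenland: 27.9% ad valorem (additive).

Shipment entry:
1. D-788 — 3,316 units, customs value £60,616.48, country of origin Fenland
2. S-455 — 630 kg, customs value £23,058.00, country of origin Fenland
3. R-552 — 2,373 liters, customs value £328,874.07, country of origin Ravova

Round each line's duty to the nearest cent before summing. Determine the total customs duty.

£121,233.77

Line 1 (D-788, Fenland, 3,316 units, £60,616.48):
Base rate for D-788 is 28.5%.
D-788 has an FTA preferential rate, but origin Fenland is not Casune; base rate stands.
Additional duty on D-788 from Fenland: +66.4%. Applied ad valorem rate: 28.5% + 66.4% = 94.9%.
Duty = £60,616.48 × 94.9% = £57,525.04.
Line 2 (S-455, Fenland, 630 kg, £23,058.00):
Base rate for S-455 is £7.39/kg.
Additional duty on S-455 from Fenland: +27.9% ad valorem. Applied ad valorem rate = 27.9%.
Duty = £23,058.00 × 27.9% + 630 × £7.39 = £11,088.88.
Line 3 (R-552, Ravova, 2,373 liters, £328,874.07):
Base rate for R-552 is 16%.
Duty = £328,874.07 × 16% = £52,619.85.
Total = £57,525.04 + £11,088.88 + £52,619.85 = £121,233.77.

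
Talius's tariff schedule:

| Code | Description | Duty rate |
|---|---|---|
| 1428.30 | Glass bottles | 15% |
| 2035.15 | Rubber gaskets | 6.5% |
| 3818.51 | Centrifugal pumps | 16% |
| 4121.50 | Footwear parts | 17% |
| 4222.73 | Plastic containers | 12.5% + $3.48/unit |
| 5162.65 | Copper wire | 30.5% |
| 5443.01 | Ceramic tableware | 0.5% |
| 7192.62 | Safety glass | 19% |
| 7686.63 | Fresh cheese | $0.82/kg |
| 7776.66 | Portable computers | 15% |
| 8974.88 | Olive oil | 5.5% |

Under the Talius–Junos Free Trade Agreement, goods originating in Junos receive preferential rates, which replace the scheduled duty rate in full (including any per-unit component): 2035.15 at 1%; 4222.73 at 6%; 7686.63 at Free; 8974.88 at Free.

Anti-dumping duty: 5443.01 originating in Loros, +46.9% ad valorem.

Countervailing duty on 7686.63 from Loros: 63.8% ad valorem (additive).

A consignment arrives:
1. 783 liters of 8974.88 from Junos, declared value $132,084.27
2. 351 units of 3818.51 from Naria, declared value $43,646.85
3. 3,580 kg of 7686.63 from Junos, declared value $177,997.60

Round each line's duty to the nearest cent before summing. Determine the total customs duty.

$6,983.50

Line 1 (8974.88, Junos, 783 liters, $132,084.27):
Base rate for 8974.88 is 5.5%.
Origin Junos qualifies under the Talius–Junos agreement and 8974.88 is covered: preferential rate Free applies instead.
Duty = $132,084.27 × 0% = $0.00.
Line 2 (3818.51, Naria, 351 units, $43,646.85):
Base rate for 3818.51 is 16%.
Duty = $43,646.85 × 16% = $6,983.50.
Line 3 (7686.63, Junos, 3,580 kg, $177,997.60):
Base rate for 7686.63 is $0.82/kg.
Origin Junos qualifies under the Talius–Junos agreement and 7686.63 is covered: preferential rate Free applies instead.
The additional-duty order on 7686.63 targets Loros, not Junos; it does not apply.
Duty = $177,997.60 × 0% = $0.00.
Total = $0.00 + $6,983.50 + $0.00 = $6,983.50.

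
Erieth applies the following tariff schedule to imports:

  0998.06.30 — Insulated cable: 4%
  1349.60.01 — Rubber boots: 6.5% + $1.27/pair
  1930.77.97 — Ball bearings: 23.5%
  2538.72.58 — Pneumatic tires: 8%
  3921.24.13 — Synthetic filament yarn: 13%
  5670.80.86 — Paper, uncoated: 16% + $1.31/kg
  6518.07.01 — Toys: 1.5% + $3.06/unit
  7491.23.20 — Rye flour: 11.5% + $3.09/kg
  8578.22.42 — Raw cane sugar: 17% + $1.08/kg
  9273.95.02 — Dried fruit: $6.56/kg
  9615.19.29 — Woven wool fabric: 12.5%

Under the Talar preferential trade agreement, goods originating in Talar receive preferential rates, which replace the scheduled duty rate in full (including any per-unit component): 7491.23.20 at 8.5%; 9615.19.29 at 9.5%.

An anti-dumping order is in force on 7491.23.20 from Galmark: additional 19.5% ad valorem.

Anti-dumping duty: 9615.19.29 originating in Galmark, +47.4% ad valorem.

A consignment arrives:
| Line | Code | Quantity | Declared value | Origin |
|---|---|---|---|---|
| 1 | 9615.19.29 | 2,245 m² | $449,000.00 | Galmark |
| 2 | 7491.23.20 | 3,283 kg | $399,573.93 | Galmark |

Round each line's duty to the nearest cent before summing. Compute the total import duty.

Line 1 (9615.19.29, Galmark, 2,245 m², $449,000.00):
Base rate for 9615.19.29 is 12.5%.
9615.19.29 has an FTA preferential rate, but origin Galmark is not Talar; base rate stands.
Additional duty on 9615.19.29 from Galmark: +47.4%. Applied ad valorem rate: 12.5% + 47.4% = 59.9%.
Duty = $449,000.00 × 59.9% = $268,951.00.
Line 2 (7491.23.20, Galmark, 3,283 kg, $399,573.93):
Base rate for 7491.23.20 is 11.5% + $3.09/kg.
7491.23.20 has an FTA preferential rate, but origin Galmark is not Talar; base rate stands.
Additional duty on 7491.23.20 from Galmark: +19.5%. Applied ad valorem rate: 11.5% + 19.5% = 31%.
Duty = $399,573.93 × 31% + 3,283 × $3.09 = $134,012.39.
Total = $268,951.00 + $134,012.39 = $402,963.39.

$402,963.39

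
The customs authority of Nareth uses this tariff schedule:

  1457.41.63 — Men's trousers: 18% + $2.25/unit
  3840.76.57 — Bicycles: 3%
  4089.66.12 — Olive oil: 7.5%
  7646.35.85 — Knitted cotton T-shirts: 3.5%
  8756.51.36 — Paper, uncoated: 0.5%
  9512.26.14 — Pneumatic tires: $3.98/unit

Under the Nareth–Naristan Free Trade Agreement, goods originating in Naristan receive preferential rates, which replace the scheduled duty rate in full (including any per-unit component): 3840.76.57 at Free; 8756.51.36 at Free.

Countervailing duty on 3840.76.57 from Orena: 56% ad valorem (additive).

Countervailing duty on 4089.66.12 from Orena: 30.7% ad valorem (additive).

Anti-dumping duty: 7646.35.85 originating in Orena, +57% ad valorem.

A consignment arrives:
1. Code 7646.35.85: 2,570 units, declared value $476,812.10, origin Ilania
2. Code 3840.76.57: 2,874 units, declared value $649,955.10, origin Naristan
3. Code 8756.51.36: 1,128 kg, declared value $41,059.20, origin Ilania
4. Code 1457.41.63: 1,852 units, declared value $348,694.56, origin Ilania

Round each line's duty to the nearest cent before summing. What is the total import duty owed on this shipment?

$83,825.74

Line 1 (7646.35.85, Ilania, 2,570 units, $476,812.10):
Base rate for 7646.35.85 is 3.5%.
The additional-duty order on 7646.35.85 targets Orena, not Ilania; it does not apply.
Duty = $476,812.10 × 3.5% = $16,688.42.
Line 2 (3840.76.57, Naristan, 2,874 units, $649,955.10):
Base rate for 3840.76.57 is 3%.
Origin Naristan qualifies under the Nareth–Naristan agreement and 3840.76.57 is covered: preferential rate Free applies instead.
The additional-duty order on 3840.76.57 targets Orena, not Naristan; it does not apply.
Duty = $649,955.10 × 0% = $0.00.
Line 3 (8756.51.36, Ilania, 1,128 kg, $41,059.20):
Base rate for 8756.51.36 is 0.5%.
8756.51.36 has an FTA preferential rate, but origin Ilania is not Naristan; base rate stands.
Duty = $41,059.20 × 0.5% = $205.30.
Line 4 (1457.41.63, Ilania, 1,852 units, $348,694.56):
Base rate for 1457.41.63 is 18% + $2.25/unit.
Duty = $348,694.56 × 18% + 1,852 × $2.25 = $66,932.02.
Total = $16,688.42 + $0.00 + $205.30 + $66,932.02 = $83,825.74.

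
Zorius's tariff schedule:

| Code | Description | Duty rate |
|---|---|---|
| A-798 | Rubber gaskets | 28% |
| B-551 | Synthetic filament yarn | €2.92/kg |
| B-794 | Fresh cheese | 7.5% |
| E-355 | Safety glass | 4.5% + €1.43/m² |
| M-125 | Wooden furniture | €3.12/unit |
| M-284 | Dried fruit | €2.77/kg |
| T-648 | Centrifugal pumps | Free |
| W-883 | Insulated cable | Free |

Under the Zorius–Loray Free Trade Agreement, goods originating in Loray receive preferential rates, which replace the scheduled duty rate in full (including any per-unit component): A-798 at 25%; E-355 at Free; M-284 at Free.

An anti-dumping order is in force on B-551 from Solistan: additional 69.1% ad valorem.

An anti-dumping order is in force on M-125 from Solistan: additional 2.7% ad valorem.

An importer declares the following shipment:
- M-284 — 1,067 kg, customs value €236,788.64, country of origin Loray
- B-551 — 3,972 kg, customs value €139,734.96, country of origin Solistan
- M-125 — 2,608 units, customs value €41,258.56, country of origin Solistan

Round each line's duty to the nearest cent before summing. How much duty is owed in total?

Line 1 (M-284, Loray, 1,067 kg, €236,788.64):
Base rate for M-284 is €2.77/kg.
Origin Loray qualifies under the Zorius–Loray agreement and M-284 is covered: preferential rate Free applies instead.
Duty = €236,788.64 × 0% = €0.00.
Line 2 (B-551, Solistan, 3,972 kg, €139,734.96):
Base rate for B-551 is €2.92/kg.
Additional duty on B-551 from Solistan: +69.1% ad valorem. Applied ad valorem rate = 69.1%.
Duty = €139,734.96 × 69.1% + 3,972 × €2.92 = €108,155.10.
Line 3 (M-125, Solistan, 2,608 units, €41,258.56):
Base rate for M-125 is €3.12/unit.
Additional duty on M-125 from Solistan: +2.7% ad valorem. Applied ad valorem rate = 2.7%.
Duty = €41,258.56 × 2.7% + 2,608 × €3.12 = €9,250.94.
Total = €0.00 + €108,155.10 + €9,250.94 = €117,406.04.

€117,406.04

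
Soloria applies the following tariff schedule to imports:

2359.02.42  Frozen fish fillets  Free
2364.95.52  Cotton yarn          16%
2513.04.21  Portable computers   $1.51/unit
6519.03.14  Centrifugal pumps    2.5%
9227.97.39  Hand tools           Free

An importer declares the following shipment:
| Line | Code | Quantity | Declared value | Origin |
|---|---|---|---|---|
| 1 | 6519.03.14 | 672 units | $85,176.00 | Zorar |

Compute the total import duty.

Line 1 (6519.03.14, Zorar, 672 units, $85,176.00):
Base rate for 6519.03.14 is 2.5%.
Duty = $85,176.00 × 2.5% = $2,129.40.

$2,129.40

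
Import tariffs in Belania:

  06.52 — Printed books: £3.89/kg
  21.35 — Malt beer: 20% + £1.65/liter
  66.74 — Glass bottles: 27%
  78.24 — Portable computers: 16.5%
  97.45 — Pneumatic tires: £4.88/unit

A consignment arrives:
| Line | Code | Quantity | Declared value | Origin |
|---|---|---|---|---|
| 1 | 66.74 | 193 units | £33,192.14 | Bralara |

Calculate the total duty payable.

Line 1 (66.74, Bralara, 193 units, £33,192.14):
Base rate for 66.74 is 27%.
Duty = £33,192.14 × 27% = £8,961.88.

£8,961.88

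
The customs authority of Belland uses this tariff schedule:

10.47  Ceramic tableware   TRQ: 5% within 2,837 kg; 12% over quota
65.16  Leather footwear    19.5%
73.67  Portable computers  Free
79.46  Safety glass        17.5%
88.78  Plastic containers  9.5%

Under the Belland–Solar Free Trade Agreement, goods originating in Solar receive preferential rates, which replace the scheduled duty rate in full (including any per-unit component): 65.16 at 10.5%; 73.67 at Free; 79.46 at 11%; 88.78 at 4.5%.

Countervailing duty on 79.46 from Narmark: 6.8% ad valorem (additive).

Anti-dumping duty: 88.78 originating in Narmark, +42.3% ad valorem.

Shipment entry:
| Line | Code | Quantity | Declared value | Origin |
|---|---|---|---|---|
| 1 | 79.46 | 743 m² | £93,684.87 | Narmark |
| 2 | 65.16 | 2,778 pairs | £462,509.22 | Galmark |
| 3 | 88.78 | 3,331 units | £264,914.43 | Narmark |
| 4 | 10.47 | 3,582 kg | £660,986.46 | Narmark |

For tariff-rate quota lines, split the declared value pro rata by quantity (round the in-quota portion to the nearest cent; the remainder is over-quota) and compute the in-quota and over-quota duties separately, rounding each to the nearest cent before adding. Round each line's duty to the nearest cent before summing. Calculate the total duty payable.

£292,852.95

Line 1 (79.46, Narmark, 743 m², £93,684.87):
Base rate for 79.46 is 17.5%.
79.46 has an FTA preferential rate, but origin Narmark is not Solar; base rate stands.
Additional duty on 79.46 from Narmark: +6.8%. Applied ad valorem rate: 17.5% + 6.8% = 24.3%.
Duty = £93,684.87 × 24.3% = £22,765.42.
Line 2 (65.16, Galmark, 2,778 pairs, £462,509.22):
Base rate for 65.16 is 19.5%.
65.16 has an FTA preferential rate, but origin Galmark is not Solar; base rate stands.
Duty = £462,509.22 × 19.5% = £90,189.30.
Line 3 (88.78, Narmark, 3,331 units, £264,914.43):
Base rate for 88.78 is 9.5%.
88.78 has an FTA preferential rate, but origin Narmark is not Solar; base rate stands.
Additional duty on 88.78 from Narmark: +42.3%. Applied ad valorem rate: 9.5% + 42.3% = 51.8%.
Duty = £264,914.43 × 51.8% = £137,225.67.
Line 4 (10.47, Narmark, 3,582 kg, £660,986.46):
Code 10.47 is under a tariff-rate quota (threshold 2,837 kg). In-quota: 2,837 kg at 5%; over-quota: 745 kg at 12%.
Pro-rata value split: in-quota = £660,986.46 × 2,837/3,582 = £523,511.61; over-quota = £660,986.46 − £523,511.61 = £137,474.85.
In-quota duty = £523,511.61 × 5% = £26,175.58. Over-quota duty = £137,474.85 × 12% = £16,496.98.
Line duty = £26,175.58 + £16,496.98 = £42,672.56.
Total = £22,765.42 + £90,189.30 + £137,225.67 + £42,672.56 = £292,852.95.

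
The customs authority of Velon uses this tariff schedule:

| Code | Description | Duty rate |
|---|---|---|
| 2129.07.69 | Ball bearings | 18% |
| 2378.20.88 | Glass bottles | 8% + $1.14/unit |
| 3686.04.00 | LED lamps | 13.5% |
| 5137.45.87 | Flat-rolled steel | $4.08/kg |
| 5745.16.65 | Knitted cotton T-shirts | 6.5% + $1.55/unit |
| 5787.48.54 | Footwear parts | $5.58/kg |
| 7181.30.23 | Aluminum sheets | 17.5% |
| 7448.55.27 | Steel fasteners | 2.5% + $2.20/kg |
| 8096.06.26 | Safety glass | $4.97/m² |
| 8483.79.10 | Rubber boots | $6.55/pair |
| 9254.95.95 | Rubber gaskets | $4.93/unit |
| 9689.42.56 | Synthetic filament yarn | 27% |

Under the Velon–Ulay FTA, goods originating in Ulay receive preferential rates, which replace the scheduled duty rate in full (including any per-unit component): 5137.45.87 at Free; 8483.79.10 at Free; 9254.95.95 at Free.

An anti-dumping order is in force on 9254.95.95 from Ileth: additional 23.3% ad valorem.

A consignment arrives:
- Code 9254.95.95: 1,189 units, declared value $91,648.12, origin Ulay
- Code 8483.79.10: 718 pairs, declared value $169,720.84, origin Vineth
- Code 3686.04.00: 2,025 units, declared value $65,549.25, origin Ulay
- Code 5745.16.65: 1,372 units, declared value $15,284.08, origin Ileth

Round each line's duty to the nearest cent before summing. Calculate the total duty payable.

Line 1 (9254.95.95, Ulay, 1,189 units, $91,648.12):
Base rate for 9254.95.95 is $4.93/unit.
Origin Ulay qualifies under the Velon–Ulay agreement and 9254.95.95 is covered: preferential rate Free applies instead.
The additional-duty order on 9254.95.95 targets Ileth, not Ulay; it does not apply.
Duty = $91,648.12 × 0% = $0.00.
Line 2 (8483.79.10, Vineth, 718 pairs, $169,720.84):
Base rate for 8483.79.10 is $6.55/pair.
8483.79.10 has an FTA preferential rate, but origin Vineth is not Ulay; base rate stands.
Duty = 718 × $6.55 = $4,702.90.
Line 3 (3686.04.00, Ulay, 2,025 units, $65,549.25):
Base rate for 3686.04.00 is 13.5%.
Origin Ulay is the FTA partner but 3686.04.00 is not on the preference list; base rate stands.
Duty = $65,549.25 × 13.5% = $8,849.15.
Line 4 (5745.16.65, Ileth, 1,372 units, $15,284.08):
Base rate for 5745.16.65 is 6.5% + $1.55/unit.
Duty = $15,284.08 × 6.5% + 1,372 × $1.55 = $3,120.07.
Total = $0.00 + $4,702.90 + $8,849.15 + $3,120.07 = $16,672.12.

$16,672.12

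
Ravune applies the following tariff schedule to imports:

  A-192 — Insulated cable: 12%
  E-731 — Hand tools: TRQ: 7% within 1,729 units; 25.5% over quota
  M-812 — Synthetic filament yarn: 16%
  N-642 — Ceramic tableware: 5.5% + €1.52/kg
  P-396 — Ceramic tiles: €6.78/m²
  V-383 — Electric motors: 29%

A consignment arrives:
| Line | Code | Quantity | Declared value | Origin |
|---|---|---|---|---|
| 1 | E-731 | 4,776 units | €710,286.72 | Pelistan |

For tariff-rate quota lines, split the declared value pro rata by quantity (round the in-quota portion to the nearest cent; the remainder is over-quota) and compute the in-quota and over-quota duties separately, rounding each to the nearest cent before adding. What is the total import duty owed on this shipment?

€133,552.79

Line 1 (E-731, Pelistan, 4,776 units, €710,286.72):
Code E-731 is under a tariff-rate quota (threshold 1,729 units). In-quota: 1,729 units at 7%; over-quota: 3,047 units at 25.5%.
Pro-rata value split: in-quota = €710,286.72 × 1,729/4,776 = €257,136.88; over-quota = €710,286.72 − €257,136.88 = €453,149.84.
In-quota duty = €257,136.88 × 7% = €17,999.58. Over-quota duty = €453,149.84 × 25.5% = €115,553.21.
Line duty = €17,999.58 + €115,553.21 = €133,552.79.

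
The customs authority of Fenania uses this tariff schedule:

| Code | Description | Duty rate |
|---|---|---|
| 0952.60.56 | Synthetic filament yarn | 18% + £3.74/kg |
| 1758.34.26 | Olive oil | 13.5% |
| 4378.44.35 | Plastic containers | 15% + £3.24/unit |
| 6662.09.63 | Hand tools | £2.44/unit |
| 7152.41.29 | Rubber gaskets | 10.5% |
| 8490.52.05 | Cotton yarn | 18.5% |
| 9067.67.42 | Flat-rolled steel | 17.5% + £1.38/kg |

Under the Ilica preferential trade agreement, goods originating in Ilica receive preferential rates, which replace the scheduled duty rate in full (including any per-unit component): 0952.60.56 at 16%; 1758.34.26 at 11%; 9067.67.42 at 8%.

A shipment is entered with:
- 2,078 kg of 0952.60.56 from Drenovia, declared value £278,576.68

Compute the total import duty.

Line 1 (0952.60.56, Drenovia, 2,078 kg, £278,576.68):
Base rate for 0952.60.56 is 18% + £3.74/kg.
0952.60.56 has an FTA preferential rate, but origin Drenovia is not Ilica; base rate stands.
Duty = £278,576.68 × 18% + 2,078 × £3.74 = £57,915.52.

£57,915.52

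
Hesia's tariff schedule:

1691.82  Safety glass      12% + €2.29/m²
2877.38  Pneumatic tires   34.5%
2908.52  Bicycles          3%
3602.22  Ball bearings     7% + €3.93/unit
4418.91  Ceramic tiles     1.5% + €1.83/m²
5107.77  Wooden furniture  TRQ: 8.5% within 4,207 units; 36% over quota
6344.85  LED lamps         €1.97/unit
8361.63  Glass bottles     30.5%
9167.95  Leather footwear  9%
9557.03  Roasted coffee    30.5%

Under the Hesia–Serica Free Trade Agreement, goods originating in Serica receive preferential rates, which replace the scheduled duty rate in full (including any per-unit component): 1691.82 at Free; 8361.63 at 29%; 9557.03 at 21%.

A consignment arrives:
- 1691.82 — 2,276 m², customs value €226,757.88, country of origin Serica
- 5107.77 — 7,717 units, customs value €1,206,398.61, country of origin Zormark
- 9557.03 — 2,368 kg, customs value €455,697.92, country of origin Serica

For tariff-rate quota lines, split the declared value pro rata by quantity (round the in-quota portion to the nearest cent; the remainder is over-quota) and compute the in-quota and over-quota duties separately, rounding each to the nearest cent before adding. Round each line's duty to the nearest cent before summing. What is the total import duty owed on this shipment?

€349,137.98

Line 1 (1691.82, Serica, 2,276 m², €226,757.88):
Base rate for 1691.82 is 12% + €2.29/m².
Origin Serica qualifies under the Hesia–Serica agreement and 1691.82 is covered: preferential rate Free applies instead.
Duty = €226,757.88 × 0% = €0.00.
Line 2 (5107.77, Zormark, 7,717 units, €1,206,398.61):
Code 5107.77 is under a tariff-rate quota (threshold 4,207 units). In-quota: 4,207 units at 8.5%; over-quota: 3,510 units at 36%.
Pro-rata value split: in-quota = €1,206,398.61 × 4,207/7,717 = €657,680.31; over-quota = €1,206,398.61 − €657,680.31 = €548,718.30.
In-quota duty = €657,680.31 × 8.5% = €55,902.83. Over-quota duty = €548,718.30 × 36% = €197,538.59.
Line duty = €55,902.83 + €197,538.59 = €253,441.42.
Line 3 (9557.03, Serica, 2,368 kg, €455,697.92):
Base rate for 9557.03 is 30.5%.
Origin Serica qualifies under the Hesia–Serica agreement and 9557.03 is covered: preferential rate 21% applies instead.
Duty = €455,697.92 × 21% = €95,696.56.
Total = €0.00 + €253,441.42 + €95,696.56 = €349,137.98.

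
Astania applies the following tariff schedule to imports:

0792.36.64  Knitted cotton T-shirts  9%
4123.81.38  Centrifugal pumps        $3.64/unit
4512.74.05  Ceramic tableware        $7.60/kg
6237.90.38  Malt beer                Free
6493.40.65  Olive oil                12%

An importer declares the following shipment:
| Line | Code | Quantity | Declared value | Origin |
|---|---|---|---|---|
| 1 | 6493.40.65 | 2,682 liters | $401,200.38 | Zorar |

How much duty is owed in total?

$48,144.05

Line 1 (6493.40.65, Zorar, 2,682 liters, $401,200.38):
Base rate for 6493.40.65 is 12%.
Duty = $401,200.38 × 12% = $48,144.05.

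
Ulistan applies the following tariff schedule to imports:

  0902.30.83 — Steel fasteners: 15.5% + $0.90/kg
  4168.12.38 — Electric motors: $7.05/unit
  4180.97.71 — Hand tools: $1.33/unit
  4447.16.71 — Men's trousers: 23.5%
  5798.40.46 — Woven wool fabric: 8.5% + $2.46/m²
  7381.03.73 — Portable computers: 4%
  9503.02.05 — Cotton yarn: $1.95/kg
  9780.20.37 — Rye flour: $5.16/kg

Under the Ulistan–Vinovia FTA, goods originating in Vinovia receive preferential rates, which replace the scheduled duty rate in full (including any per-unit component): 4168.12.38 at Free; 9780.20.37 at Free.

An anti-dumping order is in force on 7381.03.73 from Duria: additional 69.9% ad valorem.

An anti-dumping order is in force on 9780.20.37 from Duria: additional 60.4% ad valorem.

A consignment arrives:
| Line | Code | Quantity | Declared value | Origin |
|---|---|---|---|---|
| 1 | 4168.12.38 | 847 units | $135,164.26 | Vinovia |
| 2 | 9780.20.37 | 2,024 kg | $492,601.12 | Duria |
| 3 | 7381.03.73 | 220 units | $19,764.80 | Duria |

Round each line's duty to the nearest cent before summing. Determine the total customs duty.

Line 1 (4168.12.38, Vinovia, 847 units, $135,164.26):
Base rate for 4168.12.38 is $7.05/unit.
Origin Vinovia qualifies under the Ulistan–Vinovia agreement and 4168.12.38 is covered: preferential rate Free applies instead.
Duty = $135,164.26 × 0% = $0.00.
Line 2 (9780.20.37, Duria, 2,024 kg, $492,601.12):
Base rate for 9780.20.37 is $5.16/kg.
9780.20.37 has an FTA preferential rate, but origin Duria is not Vinovia; base rate stands.
Additional duty on 9780.20.37 from Duria: +60.4% ad valorem. Applied ad valorem rate = 60.4%.
Duty = $492,601.12 × 60.4% + 2,024 × $5.16 = $307,974.92.
Line 3 (7381.03.73, Duria, 220 units, $19,764.80):
Base rate for 7381.03.73 is 4%.
Additional duty on 7381.03.73 from Duria: +69.9%. Applied ad valorem rate: 4% + 69.9% = 73.9%.
Duty = $19,764.80 × 73.9% = $14,606.19.
Total = $0.00 + $307,974.92 + $14,606.19 = $322,581.11.

$322,581.11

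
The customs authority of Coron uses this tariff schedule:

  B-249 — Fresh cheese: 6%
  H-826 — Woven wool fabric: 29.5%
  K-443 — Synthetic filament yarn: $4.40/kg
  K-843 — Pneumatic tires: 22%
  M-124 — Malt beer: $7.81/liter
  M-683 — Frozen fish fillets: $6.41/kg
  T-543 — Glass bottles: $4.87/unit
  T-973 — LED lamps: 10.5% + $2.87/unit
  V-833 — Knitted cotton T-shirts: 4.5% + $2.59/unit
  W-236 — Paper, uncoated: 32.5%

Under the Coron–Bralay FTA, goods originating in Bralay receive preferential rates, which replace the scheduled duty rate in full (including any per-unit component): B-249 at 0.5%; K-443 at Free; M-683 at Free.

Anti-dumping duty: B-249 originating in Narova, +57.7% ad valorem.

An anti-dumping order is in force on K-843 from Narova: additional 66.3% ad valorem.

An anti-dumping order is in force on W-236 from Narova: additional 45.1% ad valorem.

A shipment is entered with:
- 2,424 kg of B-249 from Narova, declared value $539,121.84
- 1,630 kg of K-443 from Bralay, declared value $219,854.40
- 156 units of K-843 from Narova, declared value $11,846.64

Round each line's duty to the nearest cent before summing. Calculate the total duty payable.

Line 1 (B-249, Narova, 2,424 kg, $539,121.84):
Base rate for B-249 is 6%.
B-249 has an FTA preferential rate, but origin Narova is not Bralay; base rate stands.
Additional duty on B-249 from Narova: +57.7%. Applied ad valorem rate: 6% + 57.7% = 63.7%.
Duty = $539,121.84 × 63.7% = $343,420.61.
Line 2 (K-443, Bralay, 1,630 kg, $219,854.40):
Base rate for K-443 is $4.40/kg.
Origin Bralay qualifies under the Coron–Bralay agreement and K-443 is covered: preferential rate Free applies instead.
Duty = $219,854.40 × 0% = $0.00.
Line 3 (K-843, Narova, 156 units, $11,846.64):
Base rate for K-843 is 22%.
Additional duty on K-843 from Narova: +66.3%. Applied ad valorem rate: 22% + 66.3% = 88.3%.
Duty = $11,846.64 × 88.3% = $10,460.58.
Total = $343,420.61 + $0.00 + $10,460.58 = $353,881.19.

$353,881.19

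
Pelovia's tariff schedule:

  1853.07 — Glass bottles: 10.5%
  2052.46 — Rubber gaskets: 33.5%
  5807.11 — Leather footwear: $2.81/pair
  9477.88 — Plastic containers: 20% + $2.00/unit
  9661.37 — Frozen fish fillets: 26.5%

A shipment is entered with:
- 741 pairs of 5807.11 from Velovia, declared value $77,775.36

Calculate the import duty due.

$2,082.21

Line 1 (5807.11, Velovia, 741 pairs, $77,775.36):
Base rate for 5807.11 is $2.81/pair.
Duty = 741 × $2.81 = $2,082.21.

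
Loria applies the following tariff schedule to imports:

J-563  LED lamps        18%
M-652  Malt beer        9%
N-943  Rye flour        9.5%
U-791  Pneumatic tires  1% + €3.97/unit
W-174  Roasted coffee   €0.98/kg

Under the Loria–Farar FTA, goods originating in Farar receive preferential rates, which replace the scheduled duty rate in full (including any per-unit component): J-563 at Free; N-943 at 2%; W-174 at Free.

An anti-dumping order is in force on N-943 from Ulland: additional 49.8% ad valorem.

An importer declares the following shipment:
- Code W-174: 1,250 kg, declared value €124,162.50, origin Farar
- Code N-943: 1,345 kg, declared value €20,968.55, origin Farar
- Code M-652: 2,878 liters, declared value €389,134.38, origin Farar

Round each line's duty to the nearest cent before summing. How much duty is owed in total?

€35,441.46

Line 1 (W-174, Farar, 1,250 kg, €124,162.50):
Base rate for W-174 is €0.98/kg.
Origin Farar qualifies under the Loria–Farar agreement and W-174 is covered: preferential rate Free applies instead.
Duty = €124,162.50 × 0% = €0.00.
Line 2 (N-943, Farar, 1,345 kg, €20,968.55):
Base rate for N-943 is 9.5%.
Origin Farar qualifies under the Loria–Farar agreement and N-943 is covered: preferential rate 2% applies instead.
The additional-duty order on N-943 targets Ulland, not Farar; it does not apply.
Duty = €20,968.55 × 2% = €419.37.
Line 3 (M-652, Farar, 2,878 liters, €389,134.38):
Base rate for M-652 is 9%.
Origin Farar is the FTA partner but M-652 is not on the preference list; base rate stands.
Duty = €389,134.38 × 9% = €35,022.09.
Total = €0.00 + €419.37 + €35,022.09 = €35,441.46.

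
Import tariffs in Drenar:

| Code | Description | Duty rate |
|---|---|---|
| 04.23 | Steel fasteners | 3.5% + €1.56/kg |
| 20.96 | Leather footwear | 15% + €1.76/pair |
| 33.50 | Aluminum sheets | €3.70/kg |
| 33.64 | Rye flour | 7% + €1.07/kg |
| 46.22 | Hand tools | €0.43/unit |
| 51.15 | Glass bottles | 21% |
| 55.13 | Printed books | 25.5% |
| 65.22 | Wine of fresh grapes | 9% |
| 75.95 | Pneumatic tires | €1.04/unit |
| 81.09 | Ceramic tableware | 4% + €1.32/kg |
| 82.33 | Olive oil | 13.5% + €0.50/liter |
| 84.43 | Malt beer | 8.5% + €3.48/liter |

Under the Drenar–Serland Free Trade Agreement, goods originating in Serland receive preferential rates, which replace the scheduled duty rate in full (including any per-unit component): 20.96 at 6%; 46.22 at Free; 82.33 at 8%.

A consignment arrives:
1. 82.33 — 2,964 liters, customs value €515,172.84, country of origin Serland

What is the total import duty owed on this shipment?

Line 1 (82.33, Serland, 2,964 liters, €515,172.84):
Base rate for 82.33 is 13.5% + €0.50/liter.
Origin Serland qualifies under the Drenar–Serland agreement and 82.33 is covered: preferential rate 8% applies instead.
Duty = €515,172.84 × 8% = €41,213.83.

€41,213.83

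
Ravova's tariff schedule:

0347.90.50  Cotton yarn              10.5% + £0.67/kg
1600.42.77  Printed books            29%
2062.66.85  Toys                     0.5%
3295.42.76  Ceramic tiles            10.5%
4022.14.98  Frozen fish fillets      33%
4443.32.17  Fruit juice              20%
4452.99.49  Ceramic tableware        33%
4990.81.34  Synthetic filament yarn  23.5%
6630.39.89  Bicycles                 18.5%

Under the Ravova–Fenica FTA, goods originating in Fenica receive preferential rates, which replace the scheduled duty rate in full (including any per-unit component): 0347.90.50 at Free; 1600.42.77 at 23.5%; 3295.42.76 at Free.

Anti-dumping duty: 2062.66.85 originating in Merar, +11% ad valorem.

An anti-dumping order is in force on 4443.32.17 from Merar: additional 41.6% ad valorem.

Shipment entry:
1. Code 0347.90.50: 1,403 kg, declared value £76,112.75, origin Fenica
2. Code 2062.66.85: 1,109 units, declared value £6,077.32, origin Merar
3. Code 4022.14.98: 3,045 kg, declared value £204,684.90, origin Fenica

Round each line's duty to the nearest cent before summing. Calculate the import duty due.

Line 1 (0347.90.50, Fenica, 1,403 kg, £76,112.75):
Base rate for 0347.90.50 is 10.5% + £0.67/kg.
Origin Fenica qualifies under the Ravova–Fenica agreement and 0347.90.50 is covered: preferential rate Free applies instead.
Duty = £76,112.75 × 0% = £0.00.
Line 2 (2062.66.85, Merar, 1,109 units, £6,077.32):
Base rate for 2062.66.85 is 0.5%.
Additional duty on 2062.66.85 from Merar: +11%. Applied ad valorem rate: 0.5% + 11% = 11.5%.
Duty = £6,077.32 × 11.5% = £698.89.
Line 3 (4022.14.98, Fenica, 3,045 kg, £204,684.90):
Base rate for 4022.14.98 is 33%.
Origin Fenica is the FTA partner but 4022.14.98 is not on the preference list; base rate stands.
Duty = £204,684.90 × 33% = £67,546.02.
Total = £0.00 + £698.89 + £67,546.02 = £68,244.91.

£68,244.91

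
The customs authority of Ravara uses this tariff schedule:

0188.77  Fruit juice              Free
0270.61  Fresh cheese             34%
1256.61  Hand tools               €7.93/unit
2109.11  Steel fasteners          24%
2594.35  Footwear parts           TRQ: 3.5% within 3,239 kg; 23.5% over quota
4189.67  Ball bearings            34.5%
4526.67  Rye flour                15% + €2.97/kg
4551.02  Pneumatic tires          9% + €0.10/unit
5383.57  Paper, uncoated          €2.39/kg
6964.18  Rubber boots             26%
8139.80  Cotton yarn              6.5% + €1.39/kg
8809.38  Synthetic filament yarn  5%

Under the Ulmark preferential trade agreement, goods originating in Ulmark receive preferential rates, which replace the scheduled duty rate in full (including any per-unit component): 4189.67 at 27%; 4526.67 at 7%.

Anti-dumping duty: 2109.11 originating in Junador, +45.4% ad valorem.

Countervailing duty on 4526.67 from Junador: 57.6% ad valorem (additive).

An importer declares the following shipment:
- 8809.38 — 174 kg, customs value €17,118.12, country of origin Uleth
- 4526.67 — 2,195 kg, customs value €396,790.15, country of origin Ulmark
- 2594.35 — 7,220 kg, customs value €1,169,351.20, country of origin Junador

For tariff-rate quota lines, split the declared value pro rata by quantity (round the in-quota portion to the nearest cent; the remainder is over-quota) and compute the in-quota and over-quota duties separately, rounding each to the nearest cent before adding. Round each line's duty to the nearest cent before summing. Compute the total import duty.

Line 1 (8809.38, Uleth, 174 kg, €17,118.12):
Base rate for 8809.38 is 5%.
Duty = €17,118.12 × 5% = €855.91.
Line 2 (4526.67, Ulmark, 2,195 kg, €396,790.15):
Base rate for 4526.67 is 15% + €2.97/kg.
Origin Ulmark qualifies under the Ravara–Ulmark agreement and 4526.67 is covered: preferential rate 7% applies instead.
The additional-duty order on 4526.67 targets Junador, not Ulmark; it does not apply.
Duty = €396,790.15 × 7% = €27,775.31.
Line 3 (2594.35, Junador, 7,220 kg, €1,169,351.20):
Code 2594.35 is under a tariff-rate quota (threshold 3,239 kg). In-quota: 3,239 kg at 3.5%; over-quota: 3,981 kg at 23.5%.
Pro-rata value split: in-quota = €1,169,351.20 × 3,239/7,220 = €524,588.44; over-quota = €1,169,351.20 − €524,588.44 = €644,762.76.
In-quota duty = €524,588.44 × 3.5% = €18,360.60. Over-quota duty = €644,762.76 × 23.5% = €151,519.25.
Line duty = €18,360.60 + €151,519.25 = €169,879.85.
Total = €855.91 + €27,775.31 + €169,879.85 = €198,511.07.

€198,511.07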